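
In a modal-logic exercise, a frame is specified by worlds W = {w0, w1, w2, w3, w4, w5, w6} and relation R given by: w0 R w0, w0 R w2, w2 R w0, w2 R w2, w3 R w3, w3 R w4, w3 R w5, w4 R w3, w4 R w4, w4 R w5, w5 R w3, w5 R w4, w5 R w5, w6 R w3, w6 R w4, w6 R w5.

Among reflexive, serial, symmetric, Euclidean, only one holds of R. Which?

Reflexive: no — w1 is not related to itself.
Serial: no — w1 has no R-successor.
Symmetric: no — w6 R w3 but not w3 R w6.
Euclidean: yes — any two successors of a common world are R-related.
Only Euclidean holds.

Euclidean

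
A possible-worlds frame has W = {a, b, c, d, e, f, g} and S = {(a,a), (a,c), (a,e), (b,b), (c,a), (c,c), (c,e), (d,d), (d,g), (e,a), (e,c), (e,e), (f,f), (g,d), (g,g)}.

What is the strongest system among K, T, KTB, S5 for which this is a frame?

S5

Reflexive (axiom T): yes — every world is S-related to itself.
Symmetric (axiom B): yes — every pair in S has its reverse in S.
Euclidean (axiom 5): yes — any two successors of a common world are S-related.
So F validates K, T, KTB, S5. The strongest is S5.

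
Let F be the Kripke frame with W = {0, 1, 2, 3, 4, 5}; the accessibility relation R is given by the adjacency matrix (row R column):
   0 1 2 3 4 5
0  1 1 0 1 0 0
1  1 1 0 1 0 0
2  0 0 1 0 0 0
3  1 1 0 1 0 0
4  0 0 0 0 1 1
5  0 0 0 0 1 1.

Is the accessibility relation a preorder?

Yes

Reflexive: yes — every world is R-related to itself.
Transitive: yes — every two-step R-path is closed by a direct edge.
So R is a preorder.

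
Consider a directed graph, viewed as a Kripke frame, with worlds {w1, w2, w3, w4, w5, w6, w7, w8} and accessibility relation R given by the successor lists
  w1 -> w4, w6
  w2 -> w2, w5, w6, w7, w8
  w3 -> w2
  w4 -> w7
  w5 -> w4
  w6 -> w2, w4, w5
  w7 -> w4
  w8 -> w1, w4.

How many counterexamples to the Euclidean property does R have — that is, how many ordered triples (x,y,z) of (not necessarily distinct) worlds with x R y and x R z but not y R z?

33

Enumerating: (w1,w4,w4), (w1,w4,w6), (w1,w6,w6), (w2,w5,w2), (w2,w5,w5), (w2,w5,w6), (w2,w5,w7), (w2,w5,w8), (w2,w6,w6), (w2,w6,w7), (w2,w6,w8), (w2,w7,w2), … and 21 more.
Total: 33.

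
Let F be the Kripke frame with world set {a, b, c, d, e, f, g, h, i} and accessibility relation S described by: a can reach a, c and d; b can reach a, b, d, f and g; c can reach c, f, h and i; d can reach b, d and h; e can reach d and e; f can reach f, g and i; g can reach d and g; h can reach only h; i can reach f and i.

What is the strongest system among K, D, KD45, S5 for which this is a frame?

D

Serial (axiom D): yes — every world has a successor (e.g. a S a).
Euclidean (axiom 5): no — a S c and a S d, but not c S d.
Transitive (axiom 4): no — a S c and c S f, but not a S f.
Reflexive (axiom T): yes — every world is S-related to itself.
So F validates K, D; KD45 would additionally require S to be Euclidean and transitive. The strongest is D.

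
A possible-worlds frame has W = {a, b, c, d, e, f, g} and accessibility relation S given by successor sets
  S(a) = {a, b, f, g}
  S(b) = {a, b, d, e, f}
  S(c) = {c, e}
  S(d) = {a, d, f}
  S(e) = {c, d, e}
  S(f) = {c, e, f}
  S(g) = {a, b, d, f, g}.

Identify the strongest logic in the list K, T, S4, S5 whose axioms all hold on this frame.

T

Reflexive (axiom T): yes — every world is S-related to itself.
Transitive (axiom 4): no — a S b and b S d, but not a S d.
Euclidean (axiom 5): no — a S b and a S g, but not b S g.
So F validates K, T; S4 would additionally require S to be transitive. The strongest is T.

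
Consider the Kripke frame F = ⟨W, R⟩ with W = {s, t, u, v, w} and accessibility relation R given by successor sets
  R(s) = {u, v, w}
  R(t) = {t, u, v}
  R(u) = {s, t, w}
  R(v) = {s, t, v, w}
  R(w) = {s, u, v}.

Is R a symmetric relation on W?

Symmetric: yes — every pair in R has its reverse in R.

Yes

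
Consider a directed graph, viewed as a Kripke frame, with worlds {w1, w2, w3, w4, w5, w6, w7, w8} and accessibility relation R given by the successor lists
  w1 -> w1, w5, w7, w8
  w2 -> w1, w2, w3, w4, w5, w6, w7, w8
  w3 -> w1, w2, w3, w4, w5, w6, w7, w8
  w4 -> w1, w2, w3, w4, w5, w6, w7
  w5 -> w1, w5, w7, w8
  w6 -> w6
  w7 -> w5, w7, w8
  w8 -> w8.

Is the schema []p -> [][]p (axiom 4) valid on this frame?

No

The schema 4 characterises exactly the transitive frames.
Transitive: no — w4 R w1 and w1 R w8, but not w4 R w8.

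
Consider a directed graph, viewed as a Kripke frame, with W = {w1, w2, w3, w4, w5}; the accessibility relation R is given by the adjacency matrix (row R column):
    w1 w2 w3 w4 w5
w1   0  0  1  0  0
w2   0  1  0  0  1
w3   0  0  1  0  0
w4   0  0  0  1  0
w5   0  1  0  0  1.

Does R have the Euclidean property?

Euclidean: yes — any two successors of a common world are R-related.

Yes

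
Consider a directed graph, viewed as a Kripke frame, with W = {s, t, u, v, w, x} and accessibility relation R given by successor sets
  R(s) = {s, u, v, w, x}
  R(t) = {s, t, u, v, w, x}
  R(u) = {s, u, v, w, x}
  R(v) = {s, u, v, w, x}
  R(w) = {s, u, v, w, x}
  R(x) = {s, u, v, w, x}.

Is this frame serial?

Yes

Serial: yes — every world has a successor (e.g. s R s).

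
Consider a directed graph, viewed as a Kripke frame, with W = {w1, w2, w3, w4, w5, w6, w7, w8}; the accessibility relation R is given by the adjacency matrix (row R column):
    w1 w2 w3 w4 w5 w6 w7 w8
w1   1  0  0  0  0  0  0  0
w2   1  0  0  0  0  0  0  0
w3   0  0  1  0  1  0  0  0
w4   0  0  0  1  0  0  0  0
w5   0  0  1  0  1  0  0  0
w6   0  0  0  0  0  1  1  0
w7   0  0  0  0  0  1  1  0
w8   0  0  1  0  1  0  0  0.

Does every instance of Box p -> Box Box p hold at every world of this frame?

By correspondence theory, 4 is valid on a frame iff R is transitive.
Transitive: yes — every two-step R-path is closed by a direct edge.

Yes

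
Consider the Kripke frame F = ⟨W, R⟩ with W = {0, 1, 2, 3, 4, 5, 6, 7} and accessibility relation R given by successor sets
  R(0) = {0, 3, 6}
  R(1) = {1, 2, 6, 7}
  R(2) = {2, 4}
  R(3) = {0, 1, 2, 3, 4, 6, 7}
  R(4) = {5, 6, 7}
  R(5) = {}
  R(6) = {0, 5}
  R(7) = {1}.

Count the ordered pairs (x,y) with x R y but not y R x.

12

Enumerating: (1,2), (1,6), (2,4), (3,1), (3,2), (3,4), (3,6), (3,7), (4,5), (4,6), (4,7), (6,5).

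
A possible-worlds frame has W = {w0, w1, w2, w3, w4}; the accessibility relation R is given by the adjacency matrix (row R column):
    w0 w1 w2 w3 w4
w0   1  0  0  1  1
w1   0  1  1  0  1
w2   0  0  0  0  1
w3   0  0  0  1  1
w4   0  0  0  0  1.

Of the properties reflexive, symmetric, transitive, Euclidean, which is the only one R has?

Reflexive: no — w2 is not related to itself.
Symmetric: no — w0 R w3 but not w3 R w0.
Transitive: yes — every two-step R-path is closed by a direct edge.
Euclidean: no — w0 R w4 and w0 R w3, but not w4 R w3.
Only transitive holds.

transitive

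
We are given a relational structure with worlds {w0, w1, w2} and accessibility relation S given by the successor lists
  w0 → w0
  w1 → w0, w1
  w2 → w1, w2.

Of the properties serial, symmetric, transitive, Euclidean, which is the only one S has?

serial

Serial: yes — every world has a successor (e.g. w0 S w0).
Symmetric: no — w1 S w0 but not w0 S w1.
Transitive: no — w2 S w1 and w1 S w0, but not w2 S w0.
Euclidean: no — w1 S w0 and w1 S w1, but not w0 S w1.
Only serial holds.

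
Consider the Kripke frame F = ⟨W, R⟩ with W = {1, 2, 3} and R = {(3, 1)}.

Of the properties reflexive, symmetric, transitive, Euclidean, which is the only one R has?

Reflexive: no — 1 is not related to itself.
Symmetric: no — 3 R 1 but not 1 R 3.
Transitive: yes — every two-step R-path is closed by a direct edge.
Euclidean: no — 3 R 1 and 3 R 1, but not 1 R 1.
Only transitive holds.

transitive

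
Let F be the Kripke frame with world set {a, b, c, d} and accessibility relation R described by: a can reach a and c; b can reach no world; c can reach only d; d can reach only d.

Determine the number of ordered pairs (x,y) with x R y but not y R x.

Enumerating: (a,c), (c,d).

2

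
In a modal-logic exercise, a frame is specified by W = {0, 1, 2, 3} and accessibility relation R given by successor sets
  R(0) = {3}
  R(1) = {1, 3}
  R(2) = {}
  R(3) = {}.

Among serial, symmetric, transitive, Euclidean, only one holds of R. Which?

Serial: no — 2 has no R-successor.
Symmetric: no — 0 R 3 but not 3 R 0.
Transitive: yes — every two-step R-path is closed by a direct edge.
Euclidean: no — 0 R 3 and 0 R 3, but not 3 R 3.
Only transitive holds.

transitive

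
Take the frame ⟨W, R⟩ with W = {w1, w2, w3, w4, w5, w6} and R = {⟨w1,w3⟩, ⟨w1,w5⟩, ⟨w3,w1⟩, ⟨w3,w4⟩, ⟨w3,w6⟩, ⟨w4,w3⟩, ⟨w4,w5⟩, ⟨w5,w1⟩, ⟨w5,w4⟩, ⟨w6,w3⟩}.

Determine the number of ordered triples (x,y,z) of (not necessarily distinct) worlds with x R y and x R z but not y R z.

Enumerating: (w1,w3,w3), (w1,w3,w5), (w1,w5,w3), (w1,w5,w5), (w3,w1,w1), (w3,w1,w4), (w3,w1,w6), (w3,w4,w1), (w3,w4,w4), (w3,w4,w6), (w3,w6,w1), (w3,w6,w4), … and 10 more.
Total: 22.

22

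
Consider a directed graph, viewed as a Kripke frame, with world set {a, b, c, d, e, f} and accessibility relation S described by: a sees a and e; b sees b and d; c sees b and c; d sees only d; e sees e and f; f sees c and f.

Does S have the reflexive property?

Yes

Reflexive: yes — every world is S-related to itself.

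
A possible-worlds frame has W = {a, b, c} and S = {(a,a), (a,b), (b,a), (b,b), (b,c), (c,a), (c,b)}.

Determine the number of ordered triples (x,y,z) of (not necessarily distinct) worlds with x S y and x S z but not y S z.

2

Enumerating: (b,a,c), (b,c,c).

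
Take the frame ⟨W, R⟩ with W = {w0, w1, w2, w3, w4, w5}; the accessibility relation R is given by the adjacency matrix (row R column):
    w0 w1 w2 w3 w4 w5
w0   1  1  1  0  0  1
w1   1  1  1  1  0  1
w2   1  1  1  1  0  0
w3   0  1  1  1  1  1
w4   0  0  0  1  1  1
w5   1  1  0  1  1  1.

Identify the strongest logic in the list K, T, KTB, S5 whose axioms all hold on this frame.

KTB

Reflexive (axiom T): yes — every world is R-related to itself.
Symmetric (axiom B): yes — every pair in R has its reverse in R.
Euclidean (axiom 5): no — w0 R w2 and w0 R w5, but not w2 R w5.
So F validates K, T, KTB; S5 would additionally require R to be Euclidean. The strongest is KTB.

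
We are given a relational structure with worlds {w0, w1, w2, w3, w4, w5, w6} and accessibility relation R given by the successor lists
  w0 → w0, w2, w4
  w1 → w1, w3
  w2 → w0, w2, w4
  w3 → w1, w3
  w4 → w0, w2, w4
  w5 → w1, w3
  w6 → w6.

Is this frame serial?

Yes

Serial: yes — every world has a successor (e.g. w0 R w0).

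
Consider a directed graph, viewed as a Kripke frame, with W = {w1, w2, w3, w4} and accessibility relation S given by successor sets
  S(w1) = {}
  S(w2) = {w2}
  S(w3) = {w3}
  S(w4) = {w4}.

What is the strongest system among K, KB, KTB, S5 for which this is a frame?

Symmetric (axiom B): yes — every pair in S has its reverse in S.
Reflexive (axiom T): no — w1 is not related to itself.
Euclidean (axiom 5): yes — any two successors of a common world are S-related.
So F validates K, KB; KTB would additionally require S to be reflexive. The strongest is KB.

KB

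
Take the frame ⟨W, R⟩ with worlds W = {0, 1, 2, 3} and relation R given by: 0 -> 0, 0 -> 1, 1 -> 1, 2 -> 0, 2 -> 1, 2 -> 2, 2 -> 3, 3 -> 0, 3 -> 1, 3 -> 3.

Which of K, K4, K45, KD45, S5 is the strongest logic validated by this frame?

Transitive (axiom 4): yes — every two-step R-path is closed by a direct edge.
Euclidean (axiom 5): no — 2 R 0 and 2 R 3, but not 0 R 3.
Serial (axiom D): yes — every world has a successor (e.g. 0 R 0).
Reflexive (axiom T): yes — every world is R-related to itself.
So F validates K, K4; K45 would additionally require R to be Euclidean. The strongest is K4.

K4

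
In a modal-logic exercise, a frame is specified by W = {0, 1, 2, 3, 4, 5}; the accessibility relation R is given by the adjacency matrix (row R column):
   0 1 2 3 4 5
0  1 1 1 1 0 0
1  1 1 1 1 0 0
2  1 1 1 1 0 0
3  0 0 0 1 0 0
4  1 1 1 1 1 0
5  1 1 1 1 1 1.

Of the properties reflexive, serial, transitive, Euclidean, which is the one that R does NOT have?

Euclidean

Reflexive: yes — every world is R-related to itself.
Serial: yes — every world has a successor (e.g. 0 R 0).
Transitive: yes — every two-step R-path is closed by a direct edge.
Euclidean: no — 0 R 3 and 0 R 1, but not 3 R 1.
Only Euclidean fails.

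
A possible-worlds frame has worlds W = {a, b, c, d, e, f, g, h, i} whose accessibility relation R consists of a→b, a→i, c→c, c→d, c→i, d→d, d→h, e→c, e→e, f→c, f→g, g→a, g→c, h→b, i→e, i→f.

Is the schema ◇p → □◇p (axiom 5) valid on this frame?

No

The schema 5 characterises exactly the Euclidean frames.
Euclidean: no — a R b and a R i, but not b R i.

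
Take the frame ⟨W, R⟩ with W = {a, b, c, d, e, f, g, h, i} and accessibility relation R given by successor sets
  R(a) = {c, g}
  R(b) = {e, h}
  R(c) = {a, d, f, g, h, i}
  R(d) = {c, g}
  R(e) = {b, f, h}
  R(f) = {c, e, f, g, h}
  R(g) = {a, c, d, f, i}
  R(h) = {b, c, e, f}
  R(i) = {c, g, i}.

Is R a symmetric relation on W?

Yes

Symmetric: yes — every pair in R has its reverse in R.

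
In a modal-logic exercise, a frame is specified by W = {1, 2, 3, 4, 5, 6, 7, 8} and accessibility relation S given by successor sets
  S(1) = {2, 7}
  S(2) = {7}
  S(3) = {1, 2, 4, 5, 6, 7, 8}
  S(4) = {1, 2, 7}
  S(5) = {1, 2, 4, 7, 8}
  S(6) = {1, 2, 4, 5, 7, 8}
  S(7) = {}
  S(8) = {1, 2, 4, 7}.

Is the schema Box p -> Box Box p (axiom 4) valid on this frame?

Yes

By correspondence theory, 4 is valid on a frame iff S is transitive.
Transitive: yes — every two-step S-path is closed by a direct edge.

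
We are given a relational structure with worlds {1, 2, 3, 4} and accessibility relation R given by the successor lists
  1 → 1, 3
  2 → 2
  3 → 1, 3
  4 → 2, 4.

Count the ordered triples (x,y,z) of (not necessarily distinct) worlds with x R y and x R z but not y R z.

1

Enumerating: (4,2,4).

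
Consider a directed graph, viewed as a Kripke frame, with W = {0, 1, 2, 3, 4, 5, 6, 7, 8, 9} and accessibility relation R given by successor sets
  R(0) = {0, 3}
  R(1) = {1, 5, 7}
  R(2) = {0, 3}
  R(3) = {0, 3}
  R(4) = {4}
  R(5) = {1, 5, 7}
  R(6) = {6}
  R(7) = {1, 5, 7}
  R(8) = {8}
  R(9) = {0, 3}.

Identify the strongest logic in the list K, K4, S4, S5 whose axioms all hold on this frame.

K4

Transitive (axiom 4): yes — every two-step R-path is closed by a direct edge.
Reflexive (axiom T): no — 2 is not related to itself.
Euclidean (axiom 5): yes — any two successors of a common world are R-related.
So F validates K, K4; S4 would additionally require R to be reflexive. The strongest is K4.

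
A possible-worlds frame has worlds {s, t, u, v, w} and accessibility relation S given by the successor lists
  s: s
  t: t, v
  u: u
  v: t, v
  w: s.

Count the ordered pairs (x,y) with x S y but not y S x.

1

Enumerating: (w,s).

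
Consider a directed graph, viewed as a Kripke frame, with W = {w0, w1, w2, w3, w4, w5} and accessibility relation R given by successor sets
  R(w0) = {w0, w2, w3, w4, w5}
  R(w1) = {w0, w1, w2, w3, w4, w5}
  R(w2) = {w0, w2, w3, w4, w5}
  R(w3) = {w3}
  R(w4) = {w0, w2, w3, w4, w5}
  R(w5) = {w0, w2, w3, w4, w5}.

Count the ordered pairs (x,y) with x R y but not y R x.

9

Enumerating: (w0,w3), (w1,w0), (w1,w2), (w1,w3), (w1,w4), (w1,w5), (w2,w3), (w4,w3), (w5,w3).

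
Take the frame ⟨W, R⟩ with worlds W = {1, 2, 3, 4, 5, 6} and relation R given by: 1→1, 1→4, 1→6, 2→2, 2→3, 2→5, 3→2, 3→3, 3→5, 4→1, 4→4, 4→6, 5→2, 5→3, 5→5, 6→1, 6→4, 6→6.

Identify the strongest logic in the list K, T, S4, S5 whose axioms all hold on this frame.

Reflexive (axiom T): yes — every world is R-related to itself.
Transitive (axiom 4): yes — every two-step R-path is closed by a direct edge.
Euclidean (axiom 5): yes — any two successors of a common world are R-related.
So F validates K, T, S4, S5. The strongest is S5.

S5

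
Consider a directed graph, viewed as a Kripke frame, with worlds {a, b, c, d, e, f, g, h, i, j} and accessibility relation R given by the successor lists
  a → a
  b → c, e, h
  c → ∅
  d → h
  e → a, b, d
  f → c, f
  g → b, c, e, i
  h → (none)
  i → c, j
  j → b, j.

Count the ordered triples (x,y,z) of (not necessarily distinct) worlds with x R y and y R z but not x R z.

Enumerating: (b,e,a), (b,e,b), (b,e,d), (e,b,c), (e,b,e), (e,b,h), (e,d,h), (g,b,h), (g,e,a), (g,e,d), (g,i,j), (i,j,b), (j,b,c), (j,b,e), (j,b,h).

15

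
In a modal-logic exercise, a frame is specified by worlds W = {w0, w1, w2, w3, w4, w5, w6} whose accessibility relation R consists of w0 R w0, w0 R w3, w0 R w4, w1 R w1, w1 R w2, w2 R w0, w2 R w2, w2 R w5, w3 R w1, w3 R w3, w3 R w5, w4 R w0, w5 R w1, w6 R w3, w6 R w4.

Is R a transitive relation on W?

Transitive: no — w0 R w3 and w3 R w1, but not w0 R w1.

No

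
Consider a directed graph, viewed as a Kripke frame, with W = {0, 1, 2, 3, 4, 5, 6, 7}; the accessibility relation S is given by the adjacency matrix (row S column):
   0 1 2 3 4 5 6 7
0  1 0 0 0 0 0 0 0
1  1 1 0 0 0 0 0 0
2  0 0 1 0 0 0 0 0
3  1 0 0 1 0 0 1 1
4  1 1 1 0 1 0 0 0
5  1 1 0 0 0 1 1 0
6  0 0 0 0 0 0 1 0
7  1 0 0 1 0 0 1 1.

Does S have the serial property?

Serial: yes — every world has a successor (e.g. 0 S 0).

Yes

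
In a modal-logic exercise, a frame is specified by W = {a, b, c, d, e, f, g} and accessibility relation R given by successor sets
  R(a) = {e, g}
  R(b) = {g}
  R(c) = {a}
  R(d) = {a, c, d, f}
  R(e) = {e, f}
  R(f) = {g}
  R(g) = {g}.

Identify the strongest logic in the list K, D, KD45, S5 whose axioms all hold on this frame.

D

Serial (axiom D): yes — every world has a successor (e.g. a R e).
Euclidean (axiom 5): no — a R e and a R g, but not e R g.
Transitive (axiom 4): no — a R e and e R f, but not a R f.
Reflexive (axiom T): no — a is not related to itself.
So F validates K, D; KD45 would additionally require R to be Euclidean and transitive. The strongest is D.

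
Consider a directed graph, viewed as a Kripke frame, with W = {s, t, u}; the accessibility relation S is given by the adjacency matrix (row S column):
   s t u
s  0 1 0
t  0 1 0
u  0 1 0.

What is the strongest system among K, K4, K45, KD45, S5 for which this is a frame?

Transitive (axiom 4): yes — every two-step S-path is closed by a direct edge.
Euclidean (axiom 5): yes — any two successors of a common world are S-related.
Serial (axiom D): yes — every world has a successor (e.g. s S t).
Reflexive (axiom T): no — s is not related to itself.
So F validates K, K4, K45, KD45; S5 would additionally require S to be reflexive. The strongest is KD45.

KD45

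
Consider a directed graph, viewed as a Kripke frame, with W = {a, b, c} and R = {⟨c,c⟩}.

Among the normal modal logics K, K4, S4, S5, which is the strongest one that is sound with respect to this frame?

Transitive (axiom 4): yes — every two-step R-path is closed by a direct edge.
Reflexive (axiom T): no — a is not related to itself.
Euclidean (axiom 5): yes — any two successors of a common world are R-related.
So F validates K, K4; S4 would additionally require R to be reflexive. The strongest is K4.

K4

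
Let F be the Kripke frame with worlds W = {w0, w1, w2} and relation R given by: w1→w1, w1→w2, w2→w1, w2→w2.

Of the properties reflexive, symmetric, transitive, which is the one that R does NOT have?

reflexive

Reflexive: no — w0 is not related to itself.
Symmetric: yes — every pair in R has its reverse in R.
Transitive: yes — every two-step R-path is closed by a direct edge.
Only reflexive fails.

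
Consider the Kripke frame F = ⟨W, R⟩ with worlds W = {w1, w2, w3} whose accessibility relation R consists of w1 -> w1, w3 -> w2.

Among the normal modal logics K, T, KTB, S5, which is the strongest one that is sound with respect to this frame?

K

Reflexive (axiom T): no — w2 is not related to itself.
Symmetric (axiom B): no — w3 R w2 but not w2 R w3.
Euclidean (axiom 5): no — w3 R w2 and w3 R w2, but not w2 R w2.
So F validates K; T would additionally require R to be reflexive. The strongest is K.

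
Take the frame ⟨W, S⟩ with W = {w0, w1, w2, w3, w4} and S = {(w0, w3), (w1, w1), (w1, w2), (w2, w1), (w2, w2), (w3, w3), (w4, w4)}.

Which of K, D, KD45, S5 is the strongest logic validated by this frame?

Serial (axiom D): yes — every world has a successor (e.g. w0 S w3).
Euclidean (axiom 5): yes — any two successors of a common world are S-related.
Transitive (axiom 4): yes — every two-step S-path is closed by a direct edge.
Reflexive (axiom T): no — w0 is not related to itself.
So F validates K, D, KD45; S5 would additionally require S to be reflexive. The strongest is KD45.

KD45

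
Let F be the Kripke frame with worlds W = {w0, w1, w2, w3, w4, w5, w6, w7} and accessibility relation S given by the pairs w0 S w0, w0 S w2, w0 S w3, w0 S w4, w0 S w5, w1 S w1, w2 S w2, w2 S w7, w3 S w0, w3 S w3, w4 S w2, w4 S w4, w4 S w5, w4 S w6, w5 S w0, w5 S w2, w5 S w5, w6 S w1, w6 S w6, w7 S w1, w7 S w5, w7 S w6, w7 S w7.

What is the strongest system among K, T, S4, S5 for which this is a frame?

Reflexive (axiom T): yes — every world is S-related to itself.
Transitive (axiom 4): no — w0 S w2 and w2 S w7, but not w0 S w7.
Euclidean (axiom 5): no — w0 S w2 and w0 S w3, but not w2 S w3.
So F validates K, T; S4 would additionally require S to be transitive. The strongest is T.

T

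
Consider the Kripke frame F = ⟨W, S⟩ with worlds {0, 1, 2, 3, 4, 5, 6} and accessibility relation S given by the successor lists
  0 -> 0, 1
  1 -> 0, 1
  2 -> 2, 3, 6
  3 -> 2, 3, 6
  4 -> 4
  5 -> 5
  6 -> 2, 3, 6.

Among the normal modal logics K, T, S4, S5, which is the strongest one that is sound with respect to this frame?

S5

Reflexive (axiom T): yes — every world is S-related to itself.
Transitive (axiom 4): yes — every two-step S-path is closed by a direct edge.
Euclidean (axiom 5): yes — any two successors of a common world are S-related.
So F validates K, T, S4, S5. The strongest is S5.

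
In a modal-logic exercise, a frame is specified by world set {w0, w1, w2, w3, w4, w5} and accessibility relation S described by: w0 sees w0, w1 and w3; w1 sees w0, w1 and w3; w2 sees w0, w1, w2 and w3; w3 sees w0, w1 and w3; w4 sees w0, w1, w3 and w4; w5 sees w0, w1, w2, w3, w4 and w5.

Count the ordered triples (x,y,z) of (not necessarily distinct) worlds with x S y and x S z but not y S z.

Enumerating: (w2,w0,w2), (w2,w1,w2), (w2,w3,w2), (w4,w0,w4), (w4,w1,w4), (w4,w3,w4), (w5,w0,w2), (w5,w0,w4), (w5,w0,w5), (w5,w1,w2), (w5,w1,w4), (w5,w1,w5), … and 7 more.
Total: 19.

19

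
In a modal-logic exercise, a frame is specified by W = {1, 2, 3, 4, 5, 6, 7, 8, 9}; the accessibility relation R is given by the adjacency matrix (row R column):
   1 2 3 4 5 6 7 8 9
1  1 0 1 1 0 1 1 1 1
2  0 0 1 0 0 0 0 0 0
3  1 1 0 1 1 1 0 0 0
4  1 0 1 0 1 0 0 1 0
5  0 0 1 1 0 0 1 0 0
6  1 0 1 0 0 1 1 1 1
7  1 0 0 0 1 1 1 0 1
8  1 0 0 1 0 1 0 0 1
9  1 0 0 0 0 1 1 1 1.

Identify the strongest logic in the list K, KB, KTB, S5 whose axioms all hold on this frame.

Symmetric (axiom B): yes — every pair in R has its reverse in R.
Reflexive (axiom T): no — 2 is not related to itself.
Euclidean (axiom 5): no — 1 R 3 and 1 R 7, but not 3 R 7.
So F validates K, KB; KTB would additionally require R to be reflexive. The strongest is KB.

KB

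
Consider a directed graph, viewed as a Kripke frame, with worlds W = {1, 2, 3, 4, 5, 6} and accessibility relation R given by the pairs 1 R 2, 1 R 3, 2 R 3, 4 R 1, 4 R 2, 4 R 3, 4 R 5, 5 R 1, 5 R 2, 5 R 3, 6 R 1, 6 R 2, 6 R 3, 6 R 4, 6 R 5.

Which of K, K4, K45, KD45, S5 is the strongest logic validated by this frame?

K4

Transitive (axiom 4): yes — every two-step R-path is closed by a direct edge.
Euclidean (axiom 5): no — 1 R 3 and 1 R 2, but not 3 R 2.
Serial (axiom D): no — 3 has no R-successor.
Reflexive (axiom T): no — 1 is not related to itself.
So F validates K, K4; K45 would additionally require R to be Euclidean. The strongest is K4.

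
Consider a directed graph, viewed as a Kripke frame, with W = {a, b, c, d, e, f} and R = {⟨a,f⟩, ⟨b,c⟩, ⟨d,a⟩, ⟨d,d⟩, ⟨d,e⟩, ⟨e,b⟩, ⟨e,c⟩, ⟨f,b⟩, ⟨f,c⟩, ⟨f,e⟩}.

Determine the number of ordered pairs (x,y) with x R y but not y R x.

Enumerating: (a,f), (b,c), (d,a), (d,e), (e,b), (e,c), (f,b), (f,c), (f,e).

9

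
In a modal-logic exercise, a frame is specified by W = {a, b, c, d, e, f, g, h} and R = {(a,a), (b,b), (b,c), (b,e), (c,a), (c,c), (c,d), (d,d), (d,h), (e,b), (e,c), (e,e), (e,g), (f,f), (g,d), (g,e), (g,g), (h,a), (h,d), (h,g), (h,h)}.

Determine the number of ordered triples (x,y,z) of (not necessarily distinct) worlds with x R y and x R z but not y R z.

22

Enumerating: (b,c,b), (b,c,e), (c,a,c), (c,a,d), (c,d,a), (c,d,c), (e,b,g), (e,c,b), (e,c,e), (e,c,g), (e,g,b), (e,g,c), … and 10 more.
Total: 22.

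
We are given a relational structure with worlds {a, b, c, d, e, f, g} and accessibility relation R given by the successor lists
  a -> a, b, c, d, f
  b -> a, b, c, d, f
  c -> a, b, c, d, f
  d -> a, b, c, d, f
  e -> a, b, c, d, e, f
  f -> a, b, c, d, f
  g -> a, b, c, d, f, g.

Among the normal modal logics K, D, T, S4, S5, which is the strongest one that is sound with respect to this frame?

S4

Serial (axiom D): yes — every world has a successor (e.g. a R a).
Reflexive (axiom T): yes — every world is R-related to itself.
Transitive (axiom 4): yes — every two-step R-path is closed by a direct edge.
Euclidean (axiom 5): no — e R a and e R e, but not a R e.
So F validates K, D, T, S4; S5 would additionally require R to be Euclidean. The strongest is S4.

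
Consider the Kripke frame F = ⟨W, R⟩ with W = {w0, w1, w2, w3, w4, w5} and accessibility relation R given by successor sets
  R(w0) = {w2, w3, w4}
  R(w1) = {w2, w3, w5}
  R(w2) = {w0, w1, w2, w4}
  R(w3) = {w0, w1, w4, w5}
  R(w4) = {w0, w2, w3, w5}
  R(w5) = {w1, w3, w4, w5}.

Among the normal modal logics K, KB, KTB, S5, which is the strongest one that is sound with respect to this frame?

Symmetric (axiom B): yes — every pair in R has its reverse in R.
Reflexive (axiom T): no — w0 is not related to itself.
Euclidean (axiom 5): no — w0 R w2 and w0 R w3, but not w2 R w3.
So F validates K, KB; KTB would additionally require R to be reflexive. The strongest is KB.

KB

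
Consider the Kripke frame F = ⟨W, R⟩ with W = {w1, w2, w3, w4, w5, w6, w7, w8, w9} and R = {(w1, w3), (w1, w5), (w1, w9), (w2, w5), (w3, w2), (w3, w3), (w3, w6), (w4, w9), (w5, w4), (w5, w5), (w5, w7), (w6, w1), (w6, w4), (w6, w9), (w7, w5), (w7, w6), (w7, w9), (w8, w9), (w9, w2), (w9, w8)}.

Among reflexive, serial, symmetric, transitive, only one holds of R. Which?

Reflexive: no — w1 is not related to itself.
Serial: yes — every world has a successor (e.g. w1 R w3).
Symmetric: no — w1 R w3 but not w3 R w1.
Transitive: no — w1 R w3 and w3 R w2, but not w1 R w2.
Only serial holds.

serial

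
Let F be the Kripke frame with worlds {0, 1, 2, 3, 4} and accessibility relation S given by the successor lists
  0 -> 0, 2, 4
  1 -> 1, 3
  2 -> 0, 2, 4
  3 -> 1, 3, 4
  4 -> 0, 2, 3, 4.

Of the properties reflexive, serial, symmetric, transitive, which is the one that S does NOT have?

transitive

Reflexive: yes — every world is S-related to itself.
Serial: yes — every world has a successor (e.g. 0 S 0).
Symmetric: yes — every pair in S has its reverse in S.
Transitive: no — 0 S 4 and 4 S 3, but not 0 S 3.
Only transitive fails.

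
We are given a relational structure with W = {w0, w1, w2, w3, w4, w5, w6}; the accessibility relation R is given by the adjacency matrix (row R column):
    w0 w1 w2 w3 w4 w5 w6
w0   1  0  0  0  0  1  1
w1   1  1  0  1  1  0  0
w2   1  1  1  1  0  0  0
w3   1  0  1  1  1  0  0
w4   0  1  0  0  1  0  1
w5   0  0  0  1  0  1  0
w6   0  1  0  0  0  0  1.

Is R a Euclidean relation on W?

No

Euclidean: no — w0 R w5 and w0 R w6, but not w5 R w6.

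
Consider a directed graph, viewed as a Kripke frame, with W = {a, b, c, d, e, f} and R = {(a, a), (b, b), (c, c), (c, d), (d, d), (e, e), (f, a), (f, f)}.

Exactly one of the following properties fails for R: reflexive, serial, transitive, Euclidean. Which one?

Reflexive: yes — every world is R-related to itself.
Serial: yes — every world has a successor (e.g. a R a).
Transitive: yes — every two-step R-path is closed by a direct edge.
Euclidean: no — c R d and c R c, but not d R c.
Only Euclidean fails.

Euclidean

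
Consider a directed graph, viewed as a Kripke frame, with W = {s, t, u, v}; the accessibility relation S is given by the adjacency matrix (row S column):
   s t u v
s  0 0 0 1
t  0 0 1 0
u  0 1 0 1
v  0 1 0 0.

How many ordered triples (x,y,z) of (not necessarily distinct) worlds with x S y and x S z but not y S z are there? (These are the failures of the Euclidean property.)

Enumerating: (s,v,v), (t,u,u), (u,t,t), (u,t,v), (u,v,v), (v,t,t).

6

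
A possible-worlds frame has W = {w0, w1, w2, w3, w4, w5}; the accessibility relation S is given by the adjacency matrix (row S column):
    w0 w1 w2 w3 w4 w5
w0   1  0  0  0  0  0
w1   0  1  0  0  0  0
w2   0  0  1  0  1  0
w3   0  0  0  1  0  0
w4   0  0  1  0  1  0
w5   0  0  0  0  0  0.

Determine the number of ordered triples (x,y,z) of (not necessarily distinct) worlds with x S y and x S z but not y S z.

S is Euclidean; there are no such tuples.

0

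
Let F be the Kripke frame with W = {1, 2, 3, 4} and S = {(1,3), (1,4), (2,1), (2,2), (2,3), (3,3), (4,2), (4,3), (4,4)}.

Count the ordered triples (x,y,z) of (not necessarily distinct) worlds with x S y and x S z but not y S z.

Enumerating: (1,3,4), (2,1,1), (2,1,2), (2,3,1), (2,3,2), (4,2,4), (4,3,2), (4,3,4).

8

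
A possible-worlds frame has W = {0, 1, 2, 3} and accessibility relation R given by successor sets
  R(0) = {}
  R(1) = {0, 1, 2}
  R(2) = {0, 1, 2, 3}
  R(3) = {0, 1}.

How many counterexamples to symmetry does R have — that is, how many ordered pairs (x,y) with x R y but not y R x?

Enumerating: (1,0), (2,0), (2,3), (3,0), (3,1).

5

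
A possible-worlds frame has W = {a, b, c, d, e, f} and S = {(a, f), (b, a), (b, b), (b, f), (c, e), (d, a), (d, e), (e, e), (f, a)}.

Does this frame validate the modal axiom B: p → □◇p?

No

The schema B characterises exactly the symmetric frames.
Symmetric: no — b S a but not a S b.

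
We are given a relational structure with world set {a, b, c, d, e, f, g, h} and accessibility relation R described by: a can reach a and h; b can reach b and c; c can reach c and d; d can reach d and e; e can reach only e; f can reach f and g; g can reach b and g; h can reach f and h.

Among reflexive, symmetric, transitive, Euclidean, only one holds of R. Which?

reflexive

Reflexive: yes — every world is R-related to itself.
Symmetric: no — a R h but not h R a.
Transitive: no — a R h and h R f, but not a R f.
Euclidean: no — a R h and a R a, but not h R a.
Only reflexive holds.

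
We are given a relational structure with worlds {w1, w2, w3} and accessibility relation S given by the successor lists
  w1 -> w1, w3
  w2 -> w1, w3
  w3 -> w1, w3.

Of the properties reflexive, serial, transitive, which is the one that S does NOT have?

Reflexive: no — w2 is not related to itself.
Serial: yes — every world has a successor (e.g. w1 S w1).
Transitive: yes — every two-step S-path is closed by a direct edge.
Only reflexive fails.

reflexive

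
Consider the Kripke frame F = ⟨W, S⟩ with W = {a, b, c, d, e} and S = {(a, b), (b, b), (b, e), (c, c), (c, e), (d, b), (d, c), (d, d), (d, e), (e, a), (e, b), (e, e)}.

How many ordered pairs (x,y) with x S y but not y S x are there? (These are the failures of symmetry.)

Enumerating: (a,b), (c,e), (d,b), (d,c), (d,e), (e,a).

6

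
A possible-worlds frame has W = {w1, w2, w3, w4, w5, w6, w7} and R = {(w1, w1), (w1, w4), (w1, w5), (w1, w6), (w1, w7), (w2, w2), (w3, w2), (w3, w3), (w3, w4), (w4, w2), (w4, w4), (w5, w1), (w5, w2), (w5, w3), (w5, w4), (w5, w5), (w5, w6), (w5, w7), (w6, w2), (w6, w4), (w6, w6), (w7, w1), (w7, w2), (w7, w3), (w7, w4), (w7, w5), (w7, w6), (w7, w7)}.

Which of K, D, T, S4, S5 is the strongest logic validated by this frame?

Serial (axiom D): yes — every world has a successor (e.g. w1 R w1).
Reflexive (axiom T): yes — every world is R-related to itself.
Transitive (axiom 4): no — w1 R w4 and w4 R w2, but not w1 R w2.
Euclidean (axiom 5): no — w1 R w4 and w1 R w5, but not w4 R w5.
So F validates K, D, T; S4 would additionally require R to be transitive. The strongest is T.

T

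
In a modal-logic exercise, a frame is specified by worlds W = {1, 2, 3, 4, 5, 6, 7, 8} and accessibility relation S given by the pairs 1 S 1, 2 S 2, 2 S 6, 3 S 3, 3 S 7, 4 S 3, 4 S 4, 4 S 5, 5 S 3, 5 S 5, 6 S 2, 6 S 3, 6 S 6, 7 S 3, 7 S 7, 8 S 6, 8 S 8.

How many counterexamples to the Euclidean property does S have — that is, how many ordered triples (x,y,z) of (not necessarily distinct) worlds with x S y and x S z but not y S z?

8

Enumerating: (4,3,4), (4,3,5), (4,5,4), (5,3,5), (6,2,3), (6,3,2), (6,3,6), (8,6,8).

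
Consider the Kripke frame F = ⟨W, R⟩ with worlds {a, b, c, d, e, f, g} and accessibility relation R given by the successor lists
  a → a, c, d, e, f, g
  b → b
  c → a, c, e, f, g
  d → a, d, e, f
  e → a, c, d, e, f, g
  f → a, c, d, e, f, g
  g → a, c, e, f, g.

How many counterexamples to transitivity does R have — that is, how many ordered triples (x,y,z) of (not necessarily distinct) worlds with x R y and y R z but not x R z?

12

Enumerating: (c,a,d), (c,e,d), (c,f,d), (d,a,c), (d,a,g), (d,e,c), (d,e,g), (d,f,c), (d,f,g), (g,a,d), (g,e,d), (g,f,d).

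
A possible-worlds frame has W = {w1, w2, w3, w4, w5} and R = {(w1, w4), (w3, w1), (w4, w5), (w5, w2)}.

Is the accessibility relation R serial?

No

Serial: no — w2 has no R-successor.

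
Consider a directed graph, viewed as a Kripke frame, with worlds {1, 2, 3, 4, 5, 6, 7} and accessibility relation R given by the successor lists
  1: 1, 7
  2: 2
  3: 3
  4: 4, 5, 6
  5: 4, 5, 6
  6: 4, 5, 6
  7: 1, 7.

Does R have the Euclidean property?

Yes

Euclidean: yes — any two successors of a common world are R-related.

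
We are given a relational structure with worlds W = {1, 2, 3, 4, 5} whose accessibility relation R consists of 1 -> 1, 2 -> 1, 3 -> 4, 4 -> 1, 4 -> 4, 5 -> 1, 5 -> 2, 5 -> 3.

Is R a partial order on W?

No

Reflexive: no — 2 is not related to itself.
Transitive: no — 3 R 4 and 4 R 1, but not 3 R 1.
Antisymmetric: yes — no distinct pair is related both ways.
So R is not a partial order.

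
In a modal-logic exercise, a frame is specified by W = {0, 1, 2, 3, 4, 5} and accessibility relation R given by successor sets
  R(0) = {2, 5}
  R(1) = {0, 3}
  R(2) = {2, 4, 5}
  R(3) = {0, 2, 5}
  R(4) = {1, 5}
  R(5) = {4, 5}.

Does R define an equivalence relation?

Reflexive: no — 0 is not related to itself.
Symmetric: no — 0 R 2 but not 2 R 0.
Transitive: no — 0 R 2 and 2 R 4, but not 0 R 4.
So R is not an equivalence relation.

No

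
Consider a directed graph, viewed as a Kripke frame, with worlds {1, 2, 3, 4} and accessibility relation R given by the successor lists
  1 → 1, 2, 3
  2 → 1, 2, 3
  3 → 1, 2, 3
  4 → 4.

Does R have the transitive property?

Yes

Transitive: yes — every two-step R-path is closed by a direct edge.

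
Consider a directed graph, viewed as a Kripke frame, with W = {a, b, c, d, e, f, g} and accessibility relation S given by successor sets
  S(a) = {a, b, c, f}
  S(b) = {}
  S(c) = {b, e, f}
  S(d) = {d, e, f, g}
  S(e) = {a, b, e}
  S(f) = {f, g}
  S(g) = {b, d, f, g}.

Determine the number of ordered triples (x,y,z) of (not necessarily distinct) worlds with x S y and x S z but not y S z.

32

Enumerating: (a,b,a), (a,b,b), (a,b,c), (a,b,f), (a,c,a), (a,c,c), (a,f,a), (a,f,b), (a,f,c), (c,b,b), (c,b,e), (c,b,f), … and 20 more.
Total: 32.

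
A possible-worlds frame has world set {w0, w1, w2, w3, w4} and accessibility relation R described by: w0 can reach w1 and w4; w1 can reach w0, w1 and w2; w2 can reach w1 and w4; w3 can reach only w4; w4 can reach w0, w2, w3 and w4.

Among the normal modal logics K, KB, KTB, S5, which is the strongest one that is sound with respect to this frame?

KB

Symmetric (axiom B): yes — every pair in R has its reverse in R.
Reflexive (axiom T): no — w0 is not related to itself.
Euclidean (axiom 5): no — w0 R w1 and w0 R w4, but not w1 R w4.
So F validates K, KB; KTB would additionally require R to be reflexive. The strongest is KB.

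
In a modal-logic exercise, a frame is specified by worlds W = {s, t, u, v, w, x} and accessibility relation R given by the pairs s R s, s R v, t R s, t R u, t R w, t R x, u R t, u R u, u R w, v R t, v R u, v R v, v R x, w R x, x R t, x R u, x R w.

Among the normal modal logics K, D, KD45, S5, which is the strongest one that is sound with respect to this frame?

Serial (axiom D): yes — every world has a successor (e.g. s R s).
Euclidean (axiom 5): no — t R s and t R u, but not s R u.
Transitive (axiom 4): no — s R v and v R t, but not s R t.
Reflexive (axiom T): no — t is not related to itself.
So F validates K, D; KD45 would additionally require R to be Euclidean and transitive. The strongest is D.

D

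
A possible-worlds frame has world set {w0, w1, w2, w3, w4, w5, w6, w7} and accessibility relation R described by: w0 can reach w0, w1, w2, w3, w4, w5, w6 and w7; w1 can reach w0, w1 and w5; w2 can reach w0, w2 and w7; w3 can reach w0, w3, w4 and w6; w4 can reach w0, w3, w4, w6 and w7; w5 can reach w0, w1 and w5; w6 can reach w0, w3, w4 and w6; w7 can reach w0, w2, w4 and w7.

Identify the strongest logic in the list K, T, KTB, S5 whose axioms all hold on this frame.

KTB

Reflexive (axiom T): yes — every world is R-related to itself.
Symmetric (axiom B): yes — every pair in R has its reverse in R.
Euclidean (axiom 5): no — w0 R w1 and w0 R w2, but not w1 R w2.
So F validates K, T, KTB; S5 would additionally require R to be Euclidean. The strongest is KTB.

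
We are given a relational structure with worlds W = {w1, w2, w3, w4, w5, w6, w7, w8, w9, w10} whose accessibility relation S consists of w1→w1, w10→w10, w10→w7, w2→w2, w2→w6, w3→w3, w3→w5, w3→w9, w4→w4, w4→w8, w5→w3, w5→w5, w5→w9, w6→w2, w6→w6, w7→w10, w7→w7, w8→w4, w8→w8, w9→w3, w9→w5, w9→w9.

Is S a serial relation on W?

Serial: yes — every world has a successor (e.g. w1 S w1).

Yes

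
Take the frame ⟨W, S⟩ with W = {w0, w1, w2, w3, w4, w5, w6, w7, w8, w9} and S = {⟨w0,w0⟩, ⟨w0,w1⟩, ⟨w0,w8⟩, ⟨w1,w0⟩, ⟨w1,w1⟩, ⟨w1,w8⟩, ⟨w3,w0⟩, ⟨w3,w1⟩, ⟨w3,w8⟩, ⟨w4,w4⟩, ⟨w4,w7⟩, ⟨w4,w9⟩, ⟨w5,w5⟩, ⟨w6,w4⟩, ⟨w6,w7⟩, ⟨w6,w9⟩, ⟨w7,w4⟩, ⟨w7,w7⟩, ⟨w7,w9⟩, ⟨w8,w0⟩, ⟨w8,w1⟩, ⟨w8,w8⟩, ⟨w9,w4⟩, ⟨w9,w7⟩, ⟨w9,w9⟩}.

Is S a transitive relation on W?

Transitive: yes — every two-step S-path is closed by a direct edge.

Yes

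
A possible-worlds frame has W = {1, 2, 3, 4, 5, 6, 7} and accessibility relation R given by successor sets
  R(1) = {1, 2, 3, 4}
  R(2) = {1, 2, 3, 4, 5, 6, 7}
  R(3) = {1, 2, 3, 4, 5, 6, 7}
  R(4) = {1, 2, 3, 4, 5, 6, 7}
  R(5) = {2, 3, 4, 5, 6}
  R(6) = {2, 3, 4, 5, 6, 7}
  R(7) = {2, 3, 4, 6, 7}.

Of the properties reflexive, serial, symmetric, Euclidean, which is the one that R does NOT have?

Reflexive: yes — every world is R-related to itself.
Serial: yes — every world has a successor (e.g. 1 R 1).
Symmetric: yes — every pair in R has its reverse in R.
Euclidean: no — 2 R 1 and 2 R 5, but not 1 R 5.
Only Euclidean fails.

Euclidean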